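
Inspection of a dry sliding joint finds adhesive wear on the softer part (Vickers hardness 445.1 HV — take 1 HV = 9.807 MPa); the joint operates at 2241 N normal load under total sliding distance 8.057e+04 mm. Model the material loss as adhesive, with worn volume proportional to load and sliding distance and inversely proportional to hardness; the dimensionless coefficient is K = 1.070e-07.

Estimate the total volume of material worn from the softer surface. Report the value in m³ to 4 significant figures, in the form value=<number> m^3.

value=4.426e-12 m^3

Every step carries full precision; the intermediates are displayed rounded, and rounded just once, at 4 significant digits.
Distance L = 8.057e+04 mm = 80.57 m.
Hardness H = 445.1 HV × 9.807 MPa/HV = 4365 MPa = 4.365e+09 Pa.
In SI base units: W = 2241 N, H = 4.365e+09 Pa, K = 1.070e-07.
Apply Archard: V = K·W·L/H = 1.070e-07 · 2241 · 80.57 / 4.365e+09 = 4.426e-12 m³.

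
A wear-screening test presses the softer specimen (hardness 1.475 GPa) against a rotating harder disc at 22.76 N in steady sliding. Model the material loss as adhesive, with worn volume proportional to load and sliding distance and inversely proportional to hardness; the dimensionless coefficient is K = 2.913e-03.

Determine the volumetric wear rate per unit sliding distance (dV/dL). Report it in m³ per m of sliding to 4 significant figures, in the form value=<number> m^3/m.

value=4.495e-11 m^3/m

The computation holds exact precision. The intermediates appear rounded — a lone final rounding: four significant figures.
Convert: Hardness H = 1.475 GPa = 1.475e+09 Pa.
SI base units throughout: W = 22.76 N, H = 1.475e+09 Pa, K = 2.913e-03.
Volumetric rate dV/dL = K·W/H (no L dependence): 2.913e-03 · 22.76 / 1.475e+09 = 4.495e-11 m³/m.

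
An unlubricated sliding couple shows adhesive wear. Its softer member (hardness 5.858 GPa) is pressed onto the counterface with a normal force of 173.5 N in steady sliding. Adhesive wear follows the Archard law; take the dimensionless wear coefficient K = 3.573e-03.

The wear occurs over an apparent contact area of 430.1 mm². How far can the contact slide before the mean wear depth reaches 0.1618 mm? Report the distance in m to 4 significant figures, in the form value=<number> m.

value=657.6 m

The computation carries full float precision; the intermediates are shown rounded — one final rounding, at 4 significant digits.
Convert: Hardness H = 5.858 GPa = 5.858e+09 Pa.
Convert: Contact area A = 430.1 mm² = 4.301e-04 m².
Convert: Depth limit h_lim = 0.1618 mm = 1.618e-04 m.
In SI base units: W = 173.5 N, H = 5.858e+09 Pa, K = 3.573e-03.
Wearable volume V_lim = h_lim·A = 1.618e-04 · 4.301e-04 = 6.959e-08 m³.
Sliding life L = V_lim·H/(K·W) = 6.959e-08 · 5.858e+09 / (3.573e-03 · 173.5) = 657.6 m.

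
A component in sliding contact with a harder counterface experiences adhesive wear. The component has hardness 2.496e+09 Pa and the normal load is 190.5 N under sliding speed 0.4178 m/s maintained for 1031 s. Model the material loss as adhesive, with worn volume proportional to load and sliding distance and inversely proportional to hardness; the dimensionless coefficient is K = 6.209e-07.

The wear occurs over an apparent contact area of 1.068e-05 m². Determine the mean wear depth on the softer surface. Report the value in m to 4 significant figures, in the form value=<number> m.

Intermediates appear rounded; every step carries full float precision — a single final rounding to four significant digits.
Distance L = v·t = 0.4178 m/s × 1031 s = 430.8 m.
SI base units throughout: W = 190.5 N, H = 2.496e+09 Pa, K = 6.209e-07.
Volume removed: V = K·W·L/H = 6.209e-07 · 190.5 · 430.8 / 2.496e+09 = 2.041e-11 m³.
Depth h = V/A = 2.041e-11 / 1.068e-05 = 1.911e-06 m.

value=1.911e-06 m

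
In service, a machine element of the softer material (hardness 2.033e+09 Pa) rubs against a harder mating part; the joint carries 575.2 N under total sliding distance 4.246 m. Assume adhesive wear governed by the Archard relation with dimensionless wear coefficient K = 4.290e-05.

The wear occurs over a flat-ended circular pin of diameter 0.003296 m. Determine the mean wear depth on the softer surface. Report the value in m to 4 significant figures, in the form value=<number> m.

value=6.040e-06 m

The algebra carries full precision; intermediate values appear rounded; a lone final rounding, at four significant digits.
Convert: Contact area A = π·d²/4 = π·(0.003296 m)²/4 = 8.532e-06 m².
SI base units throughout: W = 575.2 N, H = 2.033e+09 Pa, K = 4.290e-05.
Apply Archard: V = K·W·L/H = 4.290e-05 · 575.2 · 4.246 / 2.033e+09 = 5.154e-11 m³.
Wear depth h = V/A = 5.154e-11 / 8.532e-06 = 6.040e-06 m.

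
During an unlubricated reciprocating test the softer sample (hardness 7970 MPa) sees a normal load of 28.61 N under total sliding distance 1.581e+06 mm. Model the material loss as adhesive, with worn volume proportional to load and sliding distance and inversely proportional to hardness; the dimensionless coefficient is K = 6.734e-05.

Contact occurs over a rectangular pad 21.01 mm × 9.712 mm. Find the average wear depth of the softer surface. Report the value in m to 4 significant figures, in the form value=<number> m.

value=1.873e-06 m

The algebra carries full float precision — intermediates are printed rounded; rounded just once, at four significant digits.
Convert: Distance L = 1.581e+06 mm = 1581 m.
Convert: Hardness H = 7970 MPa = 7.970e+09 Pa.
Convert: Pad sides 21.01 mm × 9.712 mm = 0.02101 m × 0.009712 m. Contact area A = 0.02101 m × 0.009712 m = 2.040e-04 m².
Working in SI base units: W = 28.61 N, H = 7.970e+09 Pa, K = 6.734e-05.
Wear volume V = K·W·L/H = 6.734e-05 · 28.61 · 1581 / 7.970e+09 = 3.822e-10 m³.
Depth of wear h = V/A = 3.822e-10 / 2.040e-04 = 1.873e-06 m.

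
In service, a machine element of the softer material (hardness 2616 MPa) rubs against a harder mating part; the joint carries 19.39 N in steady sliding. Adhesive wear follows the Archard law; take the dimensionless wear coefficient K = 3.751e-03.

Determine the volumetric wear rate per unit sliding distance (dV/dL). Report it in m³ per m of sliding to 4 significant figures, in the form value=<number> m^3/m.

value=2.780e-11 m^3/m

The computation maintains exact precision — intermediate values are displayed rounded; one last rounding, at 4 significant digits.
Convert: Hardness H = 2616 MPa = 2.616e+09 Pa.
In SI base units, W = 19.39 N, H = 2.616e+09 Pa, K = 3.751e-03.
Sliding wear rate dV/dL = K·W/H, per unit distance: 3.751e-03 · 19.39 / 2.616e+09 = 2.780e-11 m³/m.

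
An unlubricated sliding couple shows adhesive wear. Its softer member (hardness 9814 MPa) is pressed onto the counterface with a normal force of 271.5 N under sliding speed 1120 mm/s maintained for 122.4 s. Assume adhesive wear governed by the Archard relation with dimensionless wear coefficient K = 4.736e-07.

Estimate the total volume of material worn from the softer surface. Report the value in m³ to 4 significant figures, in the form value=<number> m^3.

value=1.796e-12 m^3

Intermediate values are printed rounded. All arithmetic carries full float precision — one final rounding, at four significant figures.
Convert: Sliding speed v = 1120 mm/s = 1.120 m/s. Distance L = v·t = 1.120 m/s × 122.4 s = 137.1 m.
Convert: Hardness H = 9814 MPa = 9.814e+09 Pa.
Collected in SI base units: W = 271.5 N, H = 9.814e+09 Pa, K = 4.736e-07.
Apply Archard: V = K·W·L/H = 4.736e-07 · 271.5 · 137.1 / 9.814e+09 = 1.796e-12 m³.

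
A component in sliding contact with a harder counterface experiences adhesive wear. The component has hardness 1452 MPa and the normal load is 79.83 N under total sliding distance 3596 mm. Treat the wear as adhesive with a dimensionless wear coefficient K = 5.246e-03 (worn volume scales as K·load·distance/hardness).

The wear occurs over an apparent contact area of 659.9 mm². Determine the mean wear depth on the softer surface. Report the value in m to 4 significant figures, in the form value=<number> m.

value=1.572e-06 m

Intermediate values are shown rounded, and each operation carries full precision. Rounded just once, at 4 significant figures.
The distance L = 3596 mm = 3.596 m.
Hardness H = 1452 MPa = 1.452e+09 Pa.
Contact area A = 659.9 mm² = 6.599e-04 m².
As SI base values: W = 79.83 N, H = 1.452e+09 Pa, K = 5.246e-03.
Volume removed: V = K·W·L/H = 5.246e-03 · 79.83 · 3.596 / 1.452e+09 = 1.037e-09 m³.
Depth of wear h = V/A = 1.037e-09 / 6.599e-04 = 1.572e-06 m.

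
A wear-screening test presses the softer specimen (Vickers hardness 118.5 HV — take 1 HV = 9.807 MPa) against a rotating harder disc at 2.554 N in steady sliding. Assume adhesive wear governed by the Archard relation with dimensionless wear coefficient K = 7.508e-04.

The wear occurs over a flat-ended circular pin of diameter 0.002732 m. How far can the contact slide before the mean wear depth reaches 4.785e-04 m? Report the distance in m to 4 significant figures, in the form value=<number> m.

Intermediates are displayed rounded, and all working math runs at exact precision, and a lone final rounding to four significant digits.
Convert: Hardness H = 118.5 HV × 9.807 MPa/HV = 1162 MPa = 1.162e+09 Pa.
Convert: Contact area A = π·d²/4 = π·(0.002732 m)²/4 = 5.862e-06 m².
SI base units throughout: W = 2.554 N, H = 1.162e+09 Pa, K = 7.508e-04.
Allowed volume V_lim = h_lim·A = 4.785e-04 · 5.862e-06 = 2.805e-09 m³.
Inverting, life L = V_lim·H/(K·W) = 2.805e-09 · 1.162e+09 / (7.508e-04 · 2.554) = 1700 m.

value=1700 m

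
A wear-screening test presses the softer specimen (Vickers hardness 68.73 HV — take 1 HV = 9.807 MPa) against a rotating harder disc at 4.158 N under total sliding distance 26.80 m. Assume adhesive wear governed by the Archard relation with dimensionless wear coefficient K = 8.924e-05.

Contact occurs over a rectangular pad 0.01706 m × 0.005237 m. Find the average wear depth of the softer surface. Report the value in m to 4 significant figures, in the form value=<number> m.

The computation runs at full precision — the intermediates are displayed rounded — one final rounding: 4 significant digits.
Convert: Hardness H = 68.73 HV × 9.807 MPa/HV = 674.0 MPa = 6.740e+08 Pa.
Convert: Contact area A = 0.01706 m × 0.005237 m = 8.934e-05 m².
Collected in SI base units: W = 4.158 N, H = 6.740e+08 Pa, K = 8.924e-05.
Volume removed: V = K·W·L/H = 8.924e-05 · 4.158 · 26.80 / 6.740e+08 = 1.475e-11 m³.
Mean wear depth h = V/A = 1.475e-11 / 8.934e-05 = 1.651e-07 m.

value=1.651e-07 m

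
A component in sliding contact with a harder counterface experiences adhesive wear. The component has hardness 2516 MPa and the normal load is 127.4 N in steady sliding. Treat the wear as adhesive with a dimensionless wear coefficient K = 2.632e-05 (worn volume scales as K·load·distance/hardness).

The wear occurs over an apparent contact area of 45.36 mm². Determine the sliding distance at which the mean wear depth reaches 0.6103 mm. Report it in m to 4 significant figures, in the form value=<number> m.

value=2.077e+04 m

Every step maintains full precision; intermediate values are shown rounded. Rounded once at the end: four significant figures.
Hardness H = 2516 MPa = 2.516e+09 Pa.
Contact area A = 45.36 mm² = 4.536e-05 m².
Depth limit h_lim = 0.6103 mm = 6.103e-04 m.
Working in SI base units: W = 127.4 N, H = 2.516e+09 Pa, K = 2.632e-05.
Limit volume V_lim = h_lim·A = 6.103e-04 · 4.536e-05 = 2.768e-08 m³.
Inverting, life L = V_lim·H/(K·W) = 2.768e-08 · 2.516e+09 / (2.632e-05 · 127.4) = 2.077e+04 m.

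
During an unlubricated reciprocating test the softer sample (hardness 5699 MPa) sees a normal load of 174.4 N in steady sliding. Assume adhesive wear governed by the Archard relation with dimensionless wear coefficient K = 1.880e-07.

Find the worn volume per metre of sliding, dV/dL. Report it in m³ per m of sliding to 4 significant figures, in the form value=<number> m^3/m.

value=5.753e-15 m^3/m

The computation keeps exact precision. The intermediates are displayed rounded; rounded once at the end to 4 significant figures.
Convert: Hardness H = 5699 MPa = 5.699e+09 Pa.
In SI base units, W = 174.4 N, H = 5.699e+09 Pa, K = 1.880e-07.
Sliding wear rate dV/dL = K·W/H, per unit distance: 1.880e-07 · 174.4 / 5.699e+09 = 5.753e-15 m³/m.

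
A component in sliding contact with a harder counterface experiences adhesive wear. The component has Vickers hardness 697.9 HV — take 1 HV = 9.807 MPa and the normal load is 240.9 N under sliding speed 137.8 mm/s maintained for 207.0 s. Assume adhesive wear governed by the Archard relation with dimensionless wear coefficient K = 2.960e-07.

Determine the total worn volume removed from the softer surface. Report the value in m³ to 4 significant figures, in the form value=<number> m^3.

value=2.972e-13 m^3

The computation runs at exact precision — the intermediates are shown rounded, and one last rounding: 4 significant figures.
Convert: Sliding speed v = 137.8 mm/s = 0.1378 m/s. Distance L = v·t = 0.1378 m/s × 207.0 s = 28.52 m.
Convert: Hardness H = 697.9 HV × 9.807 MPa/HV = 6844 MPa = 6.844e+09 Pa.
Collected in SI base units: W = 240.9 N, H = 6.844e+09 Pa, K = 2.960e-07.
Volume removed: V = K·W·L/H = 2.960e-07 · 240.9 · 28.52 / 6.844e+09 = 2.972e-13 m³.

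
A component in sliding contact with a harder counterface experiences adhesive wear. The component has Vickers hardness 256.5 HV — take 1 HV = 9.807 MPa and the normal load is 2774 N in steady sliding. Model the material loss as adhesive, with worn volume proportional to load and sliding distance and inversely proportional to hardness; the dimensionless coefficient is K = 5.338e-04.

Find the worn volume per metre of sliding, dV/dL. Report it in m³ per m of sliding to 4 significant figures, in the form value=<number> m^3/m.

The algebra runs at full precision, and intermediates are displayed rounded. Rounded once at the end: four significant figures.
Convert: Hardness H = 256.5 HV × 9.807 MPa/HV = 2515 MPa = 2.515e+09 Pa.
In SI base units, W = 2774 N, H = 2.515e+09 Pa, K = 5.338e-04.
The wear rate dV/dL = K·W/H (independent of L): 5.338e-04 · 2774 / 2.515e+09 = 5.887e-10 m³/m.

value=5.887e-10 m^3/m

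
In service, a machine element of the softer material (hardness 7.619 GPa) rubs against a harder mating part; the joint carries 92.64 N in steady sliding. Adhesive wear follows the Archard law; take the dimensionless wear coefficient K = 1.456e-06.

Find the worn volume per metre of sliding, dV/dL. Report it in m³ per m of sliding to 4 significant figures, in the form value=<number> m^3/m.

value=1.770e-14 m^3/m

Printed values are rounded, and all arithmetic maintains full precision; one final rounding: four significant digits.
Hardness H = 7.619 GPa = 7.619e+09 Pa.
Restated in SI base units: W = 92.64 N, H = 7.619e+09 Pa, K = 1.456e-06.
Wear rate dV/dL = K·W/H, per unit distance: 1.456e-06 · 92.64 / 7.619e+09 = 1.770e-14 m³/m.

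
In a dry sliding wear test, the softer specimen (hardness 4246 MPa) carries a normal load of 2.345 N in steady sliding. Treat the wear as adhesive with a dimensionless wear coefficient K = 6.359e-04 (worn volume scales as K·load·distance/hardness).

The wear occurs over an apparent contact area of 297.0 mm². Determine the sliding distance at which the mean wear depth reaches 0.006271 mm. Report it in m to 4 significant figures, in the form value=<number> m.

value=5303 m

The algebra runs at full float precision, and intermediate values appear rounded — one last rounding: 4 significant figures.
Hardness H = 4246 MPa = 4.246e+09 Pa.
Contact area A = 297.0 mm² = 2.970e-04 m².
Depth limit h_lim = 0.006271 mm = 6.271e-06 m.
Collected in SI base units: W = 2.345 N, H = 4.246e+09 Pa, K = 6.359e-04.
Limit volume V_lim = h_lim·A = 6.271e-06 · 2.970e-04 = 1.862e-09 m³.
Inverting, life L = V_lim·H/(K·W) = 1.862e-09 · 4.246e+09 / (6.359e-04 · 2.345) = 5303 m.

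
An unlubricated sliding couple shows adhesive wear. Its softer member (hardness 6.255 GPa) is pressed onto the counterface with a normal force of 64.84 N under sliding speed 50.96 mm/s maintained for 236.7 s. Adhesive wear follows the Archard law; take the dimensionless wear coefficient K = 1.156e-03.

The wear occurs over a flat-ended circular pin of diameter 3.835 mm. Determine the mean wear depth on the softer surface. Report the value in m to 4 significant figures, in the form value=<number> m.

The intermediates appear rounded, and every step maintains exact precision — rounded just once, at 4 significant figures.
Sliding speed v = 50.96 mm/s = 0.05096 m/s. Distance covered L = v·t = 0.05096 m/s × 236.7 s = 12.06 m.
Hardness H = 6.255 GPa = 6.255e+09 Pa.
Pin diameter d = 3.835 mm = 0.003835 m. Contact area A = π·d²/4 = π·(0.003835 m)²/4 = 1.155e-05 m².
Expressed in SI base units: W = 64.84 N, H = 6.255e+09 Pa, K = 1.156e-03.
By Archard's law, V = K·W·L/H = 1.156e-03 · 64.84 · 12.06 / 6.255e+09 = 1.445e-10 m³.
Mean depth h = V/A = 1.445e-10 / 1.155e-05 = 1.251e-05 m.

value=1.251e-05 m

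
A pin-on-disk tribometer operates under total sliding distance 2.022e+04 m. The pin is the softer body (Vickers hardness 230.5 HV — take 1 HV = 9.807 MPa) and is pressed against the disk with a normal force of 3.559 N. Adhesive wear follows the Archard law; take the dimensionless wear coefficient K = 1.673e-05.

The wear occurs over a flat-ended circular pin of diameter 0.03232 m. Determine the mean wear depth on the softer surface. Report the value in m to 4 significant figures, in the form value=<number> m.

value=6.492e-07 m

All arithmetic carries full precision — printed values are rounded, and a single final rounding: four significant figures.
Convert: Hardness H = 230.5 HV × 9.807 MPa/HV = 2261 MPa = 2.261e+09 Pa.
Convert: Contact area A = π·d²/4 = π·(0.03232 m)²/4 = 8.204e-04 m².
In SI base units, W = 3.559 N, H = 2.261e+09 Pa, K = 1.673e-05.
The Archard volume V = K·W·L/H = 1.673e-05 · 3.559 · 2.022e+04 / 2.261e+09 = 5.326e-10 m³.
Average depth h = V/A = 5.326e-10 / 8.204e-04 = 6.492e-07 m.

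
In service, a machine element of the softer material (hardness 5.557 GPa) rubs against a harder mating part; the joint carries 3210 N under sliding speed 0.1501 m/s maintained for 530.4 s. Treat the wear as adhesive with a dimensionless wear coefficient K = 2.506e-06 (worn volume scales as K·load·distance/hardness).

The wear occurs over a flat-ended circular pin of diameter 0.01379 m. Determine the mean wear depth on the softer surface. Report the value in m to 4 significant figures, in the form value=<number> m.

value=7.716e-07 m

Each operation maintains full precision; the intermediates are displayed rounded — one final rounding, at four significant figures.
Convert: Total distance L = v·t = 0.1501 m/s × 530.4 s = 79.61 m.
Convert: Hardness H = 5.557 GPa = 5.557e+09 Pa.
Convert: Contact area A = π·d²/4 = π·(0.01379 m)²/4 = 1.494e-04 m².
Working in SI base units: W = 3210 N, H = 5.557e+09 Pa, K = 2.506e-06.
Volume removed: V = K·W·L/H = 2.506e-06 · 3210 · 79.61 / 5.557e+09 = 1.152e-10 m³.
Depth of wear h = V/A = 1.152e-10 / 1.494e-04 = 7.716e-07 m.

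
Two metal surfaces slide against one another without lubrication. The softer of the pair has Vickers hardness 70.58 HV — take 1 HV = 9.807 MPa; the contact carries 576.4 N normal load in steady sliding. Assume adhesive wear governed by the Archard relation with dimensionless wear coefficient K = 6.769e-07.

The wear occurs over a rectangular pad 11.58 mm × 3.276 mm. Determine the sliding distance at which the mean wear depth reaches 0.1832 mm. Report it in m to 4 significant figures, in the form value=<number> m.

Quoted intermediates are rounded, and every step carries exact precision, and a single final rounding to 4 significant figures.
Convert: Hardness H = 70.58 HV × 9.807 MPa/HV = 692.2 MPa = 6.922e+08 Pa.
Convert: Pad sides 11.58 mm × 3.276 mm = 0.01158 m × 0.003276 m. Contact area A = 0.01158 m × 0.003276 m = 3.794e-05 m².
Convert: Depth limit h_lim = 0.1832 mm = 1.832e-04 m.
SI base units throughout: W = 576.4 N, H = 6.922e+08 Pa, K = 6.769e-07.
Wearable volume V_lim = h_lim·A = 1.832e-04 · 3.794e-05 = 6.950e-09 m³.
Sliding life L = V_lim·H/(K·W) = 6.950e-09 · 6.922e+08 / (6.769e-07 · 576.4) = 1.233e+04 m.

value=1.233e+04 m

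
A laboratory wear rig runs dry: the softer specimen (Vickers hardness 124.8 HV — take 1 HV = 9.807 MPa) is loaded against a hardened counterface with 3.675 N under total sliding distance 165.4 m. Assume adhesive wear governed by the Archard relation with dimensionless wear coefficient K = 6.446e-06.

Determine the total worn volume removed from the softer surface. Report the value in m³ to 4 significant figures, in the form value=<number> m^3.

Intermediates are printed rounded. The computation holds full float precision; a single final rounding, at four significant digits.
Convert: Hardness H = 124.8 HV × 9.807 MPa/HV = 1224 MPa = 1.224e+09 Pa.
SI base units throughout: W = 3.675 N, H = 1.224e+09 Pa, K = 6.446e-06.
Apply Archard: V = K·W·L/H = 6.446e-06 · 3.675 · 165.4 / 1.224e+09 = 3.201e-12 m³.

value=3.201e-12 m^3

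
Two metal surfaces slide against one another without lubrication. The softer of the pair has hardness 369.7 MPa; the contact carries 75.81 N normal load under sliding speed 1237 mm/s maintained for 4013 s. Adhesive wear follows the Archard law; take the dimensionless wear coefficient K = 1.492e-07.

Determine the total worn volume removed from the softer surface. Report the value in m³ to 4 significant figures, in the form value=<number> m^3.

value=1.519e-10 m^3

Every step keeps full float precision — printed values are rounded; rounded once at the end: 4 significant figures.
Sliding speed v = 1237 mm/s = 1.237 m/s. The distance L = v·t = 1.237 m/s × 4013 s = 4964 m.
Hardness H = 369.7 MPa = 3.697e+08 Pa.
In SI base units, W = 75.81 N, H = 3.697e+08 Pa, K = 1.492e-07.
Archard relation: V = K·W·L/H = 1.492e-07 · 75.81 · 4964 / 3.697e+08 = 1.519e-10 m³.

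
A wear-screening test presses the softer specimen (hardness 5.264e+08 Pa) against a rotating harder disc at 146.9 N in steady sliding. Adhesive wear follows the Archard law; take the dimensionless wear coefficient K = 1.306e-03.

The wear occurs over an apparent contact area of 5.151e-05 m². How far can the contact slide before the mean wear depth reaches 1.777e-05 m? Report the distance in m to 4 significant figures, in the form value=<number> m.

value=2.511 m

The algebra maintains full precision; intermediate values appear rounded — one final rounding to four significant figures.
Working in SI base units: W = 146.9 N, H = 5.264e+08 Pa, K = 1.306e-03.
Limit volume V_lim = h_lim·A = 1.777e-05 · 5.151e-05 = 9.153e-10 m³.
Inverting, life L = V_lim·H/(K·W) = 9.153e-10 · 5.264e+08 / (1.306e-03 · 146.9) = 2.511 m.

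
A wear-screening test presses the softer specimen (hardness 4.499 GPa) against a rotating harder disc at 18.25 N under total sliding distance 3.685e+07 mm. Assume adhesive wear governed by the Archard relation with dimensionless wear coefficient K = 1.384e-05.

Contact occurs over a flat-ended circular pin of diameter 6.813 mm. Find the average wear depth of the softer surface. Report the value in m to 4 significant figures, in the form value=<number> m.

value=5.675e-05 m

The computation keeps full float precision — quoted intermediates are rounded. Rounded once at the end, at 4 significant figures.
Total distance L = 3.685e+07 mm = 3.685e+04 m.
Hardness H = 4.499 GPa = 4.499e+09 Pa.
Pin diameter d = 6.813 mm = 0.006813 m. Contact area A = π·d²/4 = π·(0.006813 m)²/4 = 3.646e-05 m².
SI base units throughout: W = 18.25 N, H = 4.499e+09 Pa, K = 1.384e-05.
Archard relation: V = K·W·L/H = 1.384e-05 · 18.25 · 3.685e+04 / 4.499e+09 = 2.069e-09 m³.
Mean wear depth h = V/A = 2.069e-09 / 3.646e-05 = 5.675e-05 m.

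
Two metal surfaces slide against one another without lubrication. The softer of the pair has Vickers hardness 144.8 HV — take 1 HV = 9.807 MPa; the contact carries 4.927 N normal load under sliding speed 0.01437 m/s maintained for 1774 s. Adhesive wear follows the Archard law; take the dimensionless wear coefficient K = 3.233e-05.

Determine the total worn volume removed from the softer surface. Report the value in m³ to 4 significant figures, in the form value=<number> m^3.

Quoted intermediates are rounded — every step maintains exact precision — one last rounding: 4 significant figures.
The distance L = v·t = 0.01437 m/s × 1774 s = 25.49 m.
Hardness H = 144.8 HV × 9.807 MPa/HV = 1420 MPa = 1.420e+09 Pa.
Expressed in SI base units: W = 4.927 N, H = 1.420e+09 Pa, K = 3.233e-05.
Archard volume V = K·W·L/H = 3.233e-05 · 4.927 · 25.49 / 1.420e+09 = 2.860e-12 m³.

value=2.860e-12 m^3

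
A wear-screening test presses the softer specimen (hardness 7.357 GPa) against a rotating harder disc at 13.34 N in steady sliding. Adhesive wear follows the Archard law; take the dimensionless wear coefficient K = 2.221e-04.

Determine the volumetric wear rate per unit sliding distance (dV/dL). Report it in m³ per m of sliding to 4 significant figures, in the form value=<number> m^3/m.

value=4.027e-13 m^3/m

Intermediates are printed rounded. The computation carries full precision. Rounded just once to four significant digits.
Hardness H = 7.357 GPa = 7.357e+09 Pa.
In SI base units: W = 13.34 N, H = 7.357e+09 Pa, K = 2.221e-04.
Wear rate dV/dL = K·W/H — distance-free: 2.221e-04 · 13.34 / 7.357e+09 = 4.027e-13 m³/m.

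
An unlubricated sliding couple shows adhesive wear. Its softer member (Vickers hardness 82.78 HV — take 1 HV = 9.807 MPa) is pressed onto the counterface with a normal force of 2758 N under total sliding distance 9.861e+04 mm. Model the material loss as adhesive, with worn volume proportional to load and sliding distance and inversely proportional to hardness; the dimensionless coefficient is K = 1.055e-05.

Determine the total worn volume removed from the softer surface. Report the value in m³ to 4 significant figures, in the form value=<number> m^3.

The intermediates are printed rounded. All arithmetic runs at full precision. Rounded just once to four significant digits.
Convert: Sliding distance L = 9.861e+04 mm = 98.61 m.
Convert: Hardness H = 82.78 HV × 9.807 MPa/HV = 811.8 MPa = 8.118e+08 Pa.
SI base units throughout: W = 2758 N, H = 8.118e+08 Pa, K = 1.055e-05.
Apply Archard: V = K·W·L/H = 1.055e-05 · 2758 · 98.61 / 8.118e+08 = 3.534e-09 m³.

value=3.534e-09 m^3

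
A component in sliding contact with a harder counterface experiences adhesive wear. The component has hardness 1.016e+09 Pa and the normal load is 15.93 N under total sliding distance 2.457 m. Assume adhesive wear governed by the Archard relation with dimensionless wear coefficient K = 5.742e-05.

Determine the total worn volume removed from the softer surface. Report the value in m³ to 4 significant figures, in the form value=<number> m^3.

The intermediates are shown rounded — every step maintains exact precision; one last rounding, at four significant figures.
As SI base values: W = 15.93 N, H = 1.016e+09 Pa, K = 5.742e-05.
Worn volume V = K·W·L/H = 5.742e-05 · 15.93 · 2.457 / 1.016e+09 = 2.212e-12 m³.

value=2.212e-12 m^3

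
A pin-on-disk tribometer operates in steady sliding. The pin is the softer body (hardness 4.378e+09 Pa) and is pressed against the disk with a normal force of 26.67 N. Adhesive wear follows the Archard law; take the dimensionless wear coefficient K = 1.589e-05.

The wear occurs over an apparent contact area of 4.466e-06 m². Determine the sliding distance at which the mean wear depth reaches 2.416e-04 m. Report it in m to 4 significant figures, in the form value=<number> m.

value=1.115e+04 m

Each operation runs at exact precision. Intermediates are displayed rounded; a single final rounding to 4 significant figures.
In SI base units, W = 26.67 N, H = 4.378e+09 Pa, K = 1.589e-05.
Limit volume V_lim = h_lim·A = 2.416e-04 · 4.466e-06 = 1.079e-09 m³.
Inverting, life L = V_lim·H/(K·W) = 1.079e-09 · 4.378e+09 / (1.589e-05 · 26.67) = 1.115e+04 m.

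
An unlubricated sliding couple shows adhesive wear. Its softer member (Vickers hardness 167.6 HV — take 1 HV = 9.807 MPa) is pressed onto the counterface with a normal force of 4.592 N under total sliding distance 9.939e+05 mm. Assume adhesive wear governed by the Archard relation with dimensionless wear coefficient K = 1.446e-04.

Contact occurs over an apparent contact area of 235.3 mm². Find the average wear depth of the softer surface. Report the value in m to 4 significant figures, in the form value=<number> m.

Printed values are rounded — all working math carries full float precision; one final rounding: four significant figures.
Convert: Total distance L = 9.939e+05 mm = 993.9 m.
Convert: Hardness H = 167.6 HV × 9.807 MPa/HV = 1644 MPa = 1.644e+09 Pa.
Convert: Contact area A = 235.3 mm² = 2.353e-04 m².
Expressed in SI base units: W = 4.592 N, H = 1.644e+09 Pa, K = 1.446e-04.
Archard volume V = K·W·L/H = 1.446e-04 · 4.592 · 993.9 / 1.644e+09 = 4.015e-10 m³.
Depth h = V/A = 4.015e-10 / 2.353e-04 = 1.706e-06 m.

value=1.706e-06 m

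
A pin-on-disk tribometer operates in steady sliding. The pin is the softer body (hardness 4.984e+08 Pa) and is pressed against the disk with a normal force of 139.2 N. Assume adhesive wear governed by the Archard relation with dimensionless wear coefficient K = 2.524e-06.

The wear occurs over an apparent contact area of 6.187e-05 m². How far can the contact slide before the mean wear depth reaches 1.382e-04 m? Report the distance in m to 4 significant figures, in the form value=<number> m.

All arithmetic runs at full float precision. Intermediate values are displayed rounded — rounded once at the end to four significant figures.
Restated in SI base units: W = 139.2 N, H = 4.984e+08 Pa, K = 2.524e-06.
Allowed volume V_lim = h_lim·A = 1.382e-04 · 6.187e-05 = 8.550e-09 m³.
Sliding life L = V_lim·H/(K·W) = 8.550e-09 · 4.984e+08 / (2.524e-06 · 139.2) = 1.213e+04 m.

value=1.213e+04 m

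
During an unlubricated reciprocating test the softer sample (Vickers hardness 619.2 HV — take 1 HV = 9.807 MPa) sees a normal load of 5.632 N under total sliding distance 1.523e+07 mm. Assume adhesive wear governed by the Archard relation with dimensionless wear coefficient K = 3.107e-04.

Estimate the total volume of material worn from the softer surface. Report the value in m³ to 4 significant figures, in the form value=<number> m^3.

value=4.389e-09 m^3

Printed values are rounded, and every step holds full float precision; rounded just once to 4 significant figures.
Convert: The distance L = 1.523e+07 mm = 1.523e+04 m.
Convert: Hardness H = 619.2 HV × 9.807 MPa/HV = 6072 MPa = 6.072e+09 Pa.
In SI base units, W = 5.632 N, H = 6.072e+09 Pa, K = 3.107e-04.
Worn volume V = K·W·L/H = 3.107e-04 · 5.632 · 1.523e+04 / 6.072e+09 = 4.389e-09 m³.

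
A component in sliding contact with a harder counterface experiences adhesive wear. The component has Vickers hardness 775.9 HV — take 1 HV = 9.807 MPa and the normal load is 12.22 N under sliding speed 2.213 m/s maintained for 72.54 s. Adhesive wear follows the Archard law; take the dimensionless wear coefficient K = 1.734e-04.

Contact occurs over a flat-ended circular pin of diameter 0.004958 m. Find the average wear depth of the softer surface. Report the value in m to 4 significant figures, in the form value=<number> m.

Quoted intermediates are rounded. The algebra carries full float precision, and rounded just once to four significant digits.
The distance L = v·t = 2.213 m/s × 72.54 s = 160.5 m.
Hardness H = 775.9 HV × 9.807 MPa/HV = 7609 MPa = 7.609e+09 Pa.
Contact area A = π·d²/4 = π·(0.004958 m)²/4 = 1.931e-05 m².
Expressed in SI base units: W = 12.22 N, H = 7.609e+09 Pa, K = 1.734e-04.
Worn volume V = K·W·L/H = 1.734e-04 · 12.22 · 160.5 / 7.609e+09 = 4.470e-11 m³.
Depth h = V/A = 4.470e-11 / 1.931e-05 = 2.315e-06 m.

value=2.315e-06 m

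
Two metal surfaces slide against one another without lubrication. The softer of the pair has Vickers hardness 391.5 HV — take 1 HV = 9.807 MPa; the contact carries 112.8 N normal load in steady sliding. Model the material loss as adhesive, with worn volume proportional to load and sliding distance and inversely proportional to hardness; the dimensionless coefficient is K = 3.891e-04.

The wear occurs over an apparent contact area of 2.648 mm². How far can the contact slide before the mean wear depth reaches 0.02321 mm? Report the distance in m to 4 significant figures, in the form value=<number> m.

value=5.376 m

Intermediates are shown rounded — the computation keeps exact precision; rounded once at the end: four significant figures.
Hardness H = 391.5 HV × 9.807 MPa/HV = 3839 MPa = 3.839e+09 Pa.
Contact area A = 2.648 mm² = 2.648e-06 m².
Depth limit h_lim = 0.02321 mm = 2.321e-05 m.
Expressed in SI base units: W = 112.8 N, H = 3.839e+09 Pa, K = 3.891e-04.
Limit volume V_lim = h_lim·A = 2.321e-05 · 2.648e-06 = 6.146e-11 m³.
Life L = V_lim·H/(K·W) = 6.146e-11 · 3.839e+09 / (3.891e-04 · 112.8) = 5.376 m.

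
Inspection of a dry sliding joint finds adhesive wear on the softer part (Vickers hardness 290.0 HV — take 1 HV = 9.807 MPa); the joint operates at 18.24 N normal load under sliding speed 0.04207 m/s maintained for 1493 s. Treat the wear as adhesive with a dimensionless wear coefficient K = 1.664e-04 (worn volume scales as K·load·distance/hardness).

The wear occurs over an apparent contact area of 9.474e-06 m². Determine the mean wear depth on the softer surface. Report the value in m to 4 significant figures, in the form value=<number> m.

Each operation carries full precision — intermediates are printed rounded — one final rounding to four significant digits.
Total distance L = v·t = 0.04207 m/s × 1493 s = 62.81 m.
Hardness H = 290.0 HV × 9.807 MPa/HV = 2844 MPa = 2.844e+09 Pa.
In SI base units: W = 18.24 N, H = 2.844e+09 Pa, K = 1.664e-04.
Volume removed: V = K·W·L/H = 1.664e-04 · 18.24 · 62.81 / 2.844e+09 = 6.703e-11 m³.
Average depth h = V/A = 6.703e-11 / 9.474e-06 = 7.075e-06 m.

value=7.075e-06 m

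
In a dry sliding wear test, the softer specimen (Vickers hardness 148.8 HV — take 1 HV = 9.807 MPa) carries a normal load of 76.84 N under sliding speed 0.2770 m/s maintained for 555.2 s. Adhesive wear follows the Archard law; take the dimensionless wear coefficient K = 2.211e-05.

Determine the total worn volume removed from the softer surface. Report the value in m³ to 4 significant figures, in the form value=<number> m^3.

Intermediate values appear rounded — all working math holds full float precision, and one final rounding, at four significant figures.
Convert: Distance covered L = v·t = 0.2770 m/s × 555.2 s = 153.8 m.
Convert: Hardness H = 148.8 HV × 9.807 MPa/HV = 1459 MPa = 1.459e+09 Pa.
Expressed in SI base units: W = 76.84 N, H = 1.459e+09 Pa, K = 2.211e-05.
By Archard's law, V = K·W·L/H = 2.211e-05 · 76.84 · 153.8 / 1.459e+09 = 1.790e-10 m³.

value=1.790e-10 m^3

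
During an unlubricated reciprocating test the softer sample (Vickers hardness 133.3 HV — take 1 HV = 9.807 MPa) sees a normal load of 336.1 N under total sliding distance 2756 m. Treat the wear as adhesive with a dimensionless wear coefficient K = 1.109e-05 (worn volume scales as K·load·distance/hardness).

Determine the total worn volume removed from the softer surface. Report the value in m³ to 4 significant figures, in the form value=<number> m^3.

value=7.858e-09 m^3

The algebra carries exact precision — the intermediates appear rounded; a lone final rounding to four significant figures.
Hardness H = 133.3 HV × 9.807 MPa/HV = 1307 MPa = 1.307e+09 Pa.
As SI base values: W = 336.1 N, H = 1.307e+09 Pa, K = 1.109e-05.
Archard relation: V = K·W·L/H = 1.109e-05 · 336.1 · 2756 / 1.307e+09 = 7.858e-09 m³.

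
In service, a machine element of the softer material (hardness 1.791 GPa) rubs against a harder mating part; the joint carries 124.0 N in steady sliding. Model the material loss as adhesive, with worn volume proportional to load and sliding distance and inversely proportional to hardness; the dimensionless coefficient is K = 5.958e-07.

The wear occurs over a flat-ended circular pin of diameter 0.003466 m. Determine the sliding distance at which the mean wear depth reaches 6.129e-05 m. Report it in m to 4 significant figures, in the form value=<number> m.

Shown intermediates are rounded, and the algebra keeps exact precision. Rounded once at the end, at 4 significant figures.
Hardness H = 1.791 GPa = 1.791e+09 Pa.
Contact area A = π·d²/4 = π·(0.003466 m)²/4 = 9.435e-06 m².
Collected in SI base units: W = 124.0 N, H = 1.791e+09 Pa, K = 5.958e-07.
Permissible volume V_lim = h_lim·A = 6.129e-05 · 9.435e-06 = 5.783e-10 m³.
Life L = V_lim·H/(K·W) = 5.783e-10 · 1.791e+09 / (5.958e-07 · 124.0) = 1.402e+04 m.

value=1.402e+04 m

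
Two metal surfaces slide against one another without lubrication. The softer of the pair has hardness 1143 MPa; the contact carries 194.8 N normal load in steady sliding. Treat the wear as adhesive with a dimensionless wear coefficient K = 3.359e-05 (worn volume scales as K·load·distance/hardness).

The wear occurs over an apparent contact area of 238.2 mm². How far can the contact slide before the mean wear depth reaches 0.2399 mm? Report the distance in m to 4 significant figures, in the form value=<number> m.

value=9982 m

Every step carries full float precision. Printed values are rounded — rounded once at the end, at four significant figures.
Convert: Hardness H = 1143 MPa = 1.143e+09 Pa.
Convert: Contact area A = 238.2 mm² = 2.382e-04 m².
Convert: Depth limit h_lim = 0.2399 mm = 2.399e-04 m.
SI base units throughout: W = 194.8 N, H = 1.143e+09 Pa, K = 3.359e-05.
Permissible volume V_lim = h_lim·A = 2.399e-04 · 2.382e-04 = 5.714e-08 m³.
Sliding life L = V_lim·H/(K·W) = 5.714e-08 · 1.143e+09 / (3.359e-05 · 194.8) = 9982 m.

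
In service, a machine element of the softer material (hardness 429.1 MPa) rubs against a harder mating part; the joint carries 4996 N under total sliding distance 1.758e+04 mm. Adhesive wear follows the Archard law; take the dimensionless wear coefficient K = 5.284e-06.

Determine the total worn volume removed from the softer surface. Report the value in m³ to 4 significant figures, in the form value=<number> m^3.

The algebra keeps full float precision — intermediate values are shown rounded — a lone final rounding, at four significant figures.
Distance covered L = 1.758e+04 mm = 17.58 m.
Hardness H = 429.1 MPa = 4.291e+08 Pa.
Working in SI base units: W = 4996 N, H = 4.291e+08 Pa, K = 5.284e-06.
The Archard volume V = K·W·L/H = 5.284e-06 · 4996 · 17.58 / 4.291e+08 = 1.082e-09 m³.

value=1.082e-09 m^3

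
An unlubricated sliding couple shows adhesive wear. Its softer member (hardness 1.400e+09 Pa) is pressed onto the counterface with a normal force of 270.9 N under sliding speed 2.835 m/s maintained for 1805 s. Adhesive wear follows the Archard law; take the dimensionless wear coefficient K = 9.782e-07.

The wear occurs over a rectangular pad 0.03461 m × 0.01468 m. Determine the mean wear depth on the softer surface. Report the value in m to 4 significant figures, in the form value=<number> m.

value=1.906e-06 m

Intermediate values are printed rounded; every step maintains full float precision, and one final rounding, at 4 significant figures.
Distance L = v·t = 2.835 m/s × 1805 s = 5117 m.
Contact area A = 0.03461 m × 0.01468 m = 5.081e-04 m².
Expressed in SI base units: W = 270.9 N, H = 1.400e+09 Pa, K = 9.782e-07.
Archard volume V = K·W·L/H = 9.782e-07 · 270.9 · 5117 / 1.400e+09 = 9.686e-10 m³.
Mean depth h = V/A = 9.686e-10 / 5.081e-04 = 1.906e-06 m.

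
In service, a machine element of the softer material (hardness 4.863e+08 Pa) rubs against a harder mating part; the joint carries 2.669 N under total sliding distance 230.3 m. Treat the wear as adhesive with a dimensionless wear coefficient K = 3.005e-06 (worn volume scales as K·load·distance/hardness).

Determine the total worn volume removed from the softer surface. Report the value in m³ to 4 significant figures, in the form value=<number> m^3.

All arithmetic keeps full precision; displayed values are rounded. Rounded once at the end, at four significant figures.
Expressed in SI base units: W = 2.669 N, H = 4.863e+08 Pa, K = 3.005e-06.
Worn volume V = K·W·L/H = 3.005e-06 · 2.669 · 230.3 / 4.863e+08 = 3.798e-12 m³.

value=3.798e-12 m^3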